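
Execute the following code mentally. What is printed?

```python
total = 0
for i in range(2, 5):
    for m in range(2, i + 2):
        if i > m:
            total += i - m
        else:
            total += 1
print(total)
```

i=2,m=2: not 2>2, total = 0+1 = 1
i=2,m=3: not 2>3, total = 1+1 = 2
i=3,m=2: 3>2, total = 2+1 = 3
i=3,m=3: not 3>3, total = 3+1 = 4
i=3,m=4: not 3>4, total = 4+1 = 5
i=4,m=2: 4>2, total = 5+2 = 7
i=4,m=3: 4>3, total = 7+1 = 8
i=4,m=4: not 4>4, total = 8+1 = 9
i=4,m=5: not 4>5, total = 9+1 = 10

10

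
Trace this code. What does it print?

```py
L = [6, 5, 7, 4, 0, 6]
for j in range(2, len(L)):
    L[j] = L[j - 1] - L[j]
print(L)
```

j=2: L[2] = 5-7 = -2 → [6, 5, -2, 4, 0, 6]
j=3: L[3] = (-2)-4 = -6 → [6, 5, -2, -6, 0, 6]
j=4: L[4] = (-6)-0 = -6 → [6, 5, -2, -6, -6, 6]
j=5: L[5] = (-6)-6 = -12 → [6, 5, -2, -6, -6, -12]

[6, 5, -2, -6, -6, -12]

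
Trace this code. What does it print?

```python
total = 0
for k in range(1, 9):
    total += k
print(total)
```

k=1: total = 0+1 = 1
k=2: total = 1+2 = 3
k=3: total = 3+3 = 6
k=4: total = 6+4 = 10
k=5: total = 10+5 = 15
k=6: total = 15+6 = 21
k=7: total = 21+7 = 28
k=8: total = 28+8 = 36

36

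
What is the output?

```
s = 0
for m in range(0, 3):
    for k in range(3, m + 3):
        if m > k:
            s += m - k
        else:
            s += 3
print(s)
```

m=1,k=3: not 1>3, s = 0+3 = 3
m=2,k=3: not 2>3, s = 3+3 = 6
m=2,k=4: not 2>4, s = 6+3 = 9

9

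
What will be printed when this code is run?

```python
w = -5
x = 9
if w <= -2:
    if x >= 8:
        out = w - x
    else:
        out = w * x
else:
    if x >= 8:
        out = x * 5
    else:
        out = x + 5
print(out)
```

w=-5, x=9
w <= -2 is True; x >= 8 is True
→ out = w - x = -14

-14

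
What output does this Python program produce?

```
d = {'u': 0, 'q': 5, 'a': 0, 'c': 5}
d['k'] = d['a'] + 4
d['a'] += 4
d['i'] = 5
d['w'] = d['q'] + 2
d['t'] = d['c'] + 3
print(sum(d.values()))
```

38

d['k'] = d['a']+4 = 4 → {'u': 0, 'q': 5, 'a': 0, 'c': 5, 'k': 4}
d['a'] = 0+4 = 4 → {'u': 0, 'q': 5, 'a': 4, 'c': 5, 'k': 4}
d['i'] = 5 → {'u': 0, 'q': 5, 'a': 4, 'c': 5, 'k': 4, 'i': 5}
d['w'] = d['q']+2 = 7 → {'u': 0, 'q': 5, 'a': 4, 'c': 5, 'k': 4, 'i': 5, 'w': 7}
d['t'] = d['c']+3 = 8 → {'u': 0, 'q': 5, 'a': 4, 'c': 5, 'k': 4, 'i': 5, 'w': 7, 't': 8}
sum of values = 38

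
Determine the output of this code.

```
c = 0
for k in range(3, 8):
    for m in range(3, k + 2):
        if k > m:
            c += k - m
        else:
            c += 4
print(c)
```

60

k=3,m=3: not 3>3, c = 0+4 = 4
k=3,m=4: not 3>4, c = 4+4 = 8
k=4,m=3: 4>3, c = 8+1 = 9
k=4,m=4: not 4>4, c = 9+4 = 13
k=4,m=5: not 4>5, c = 13+4 = 17
k=5,m=3: 5>3, c = 17+2 = 19
k=5,m=4: 5>4, c = 19+1 = 20
k=5,m=5: not 5>5, c = 20+4 = 24
k=5,m=6: not 5>6, c = 24+4 = 28
k=6,m=3: 6>3, c = 28+3 = 31
k=6,m=4: 6>4, c = 31+2 = 33
k=6,m=5: 6>5, c = 33+1 = 34
k=6,m=6: not 6>6, c = 34+4 = 38
k=6,m=7: not 6>7, c = 38+4 = 42
k=7,m=3: 7>3, c = 42+4 = 46
k=7,m=4: 7>4, c = 46+3 = 49
k=7,m=5: 7>5, c = 49+2 = 51
k=7,m=6: 7>6, c = 51+1 = 52
k=7,m=7: not 7>7, c = 52+4 = 56
k=7,m=8: not 7>8, c = 56+4 = 60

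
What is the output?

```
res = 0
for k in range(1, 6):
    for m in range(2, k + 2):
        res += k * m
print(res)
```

k=1,m=2: res = 0+2 = 2
k=2,m=2: res = 2+4 = 6
k=2,m=3: res = 6+6 = 12
k=3,m=2: res = 12+6 = 18
k=3,m=3: res = 18+9 = 27
k=3,m=4: res = 27+12 = 39
k=4,m=2: res = 39+8 = 47
k=4,m=3: res = 47+12 = 59
k=4,m=4: res = 59+16 = 75
k=4,m=5: res = 75+20 = 95
k=5,m=2: res = 95+10 = 105
k=5,m=3: res = 105+15 = 120
k=5,m=4: res = 120+20 = 140
k=5,m=5: res = 140+25 = 165
k=5,m=6: res = 165+30 = 195

195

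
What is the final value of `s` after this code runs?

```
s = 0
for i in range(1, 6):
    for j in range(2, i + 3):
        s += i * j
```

i=1,j=2: s = 0+2 = 2
i=1,j=3: s = 2+3 = 5
i=2,j=2: s = 5+4 = 9
i=2,j=3: s = 9+6 = 15
i=2,j=4: s = 15+8 = 23
i=3,j=2: s = 23+6 = 29
i=3,j=3: s = 29+9 = 38
i=3,j=4: s = 38+12 = 50
i=3,j=5: s = 50+15 = 65
i=4,j=2: s = 65+8 = 73
i=4,j=3: s = 73+12 = 85
i=4,j=4: s = 85+16 = 101
i=4,j=5: s = 101+20 = 121
i=4,j=6: s = 121+24 = 145
i=5,j=2: s = 145+10 = 155
i=5,j=3: s = 155+15 = 170
i=5,j=4: s = 170+20 = 190
i=5,j=5: s = 190+25 = 215
i=5,j=6: s = 215+30 = 245
i=5,j=7: s = 245+35 = 280

280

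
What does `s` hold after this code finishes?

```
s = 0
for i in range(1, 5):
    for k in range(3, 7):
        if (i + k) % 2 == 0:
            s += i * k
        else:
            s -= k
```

i=1,k=3: even sum, s = 0+3 = 3
i=1,k=4: odd sum, s = 3-4 = -1
i=1,k=5: even sum, s = (-1)+5 = 4
i=1,k=6: odd sum, s = 4-6 = -2
i=2,k=3: odd sum, s = (-2)-3 = -5
i=2,k=4: even sum, s = (-5)+8 = 3
i=2,k=5: odd sum, s = 3-5 = -2
i=2,k=6: even sum, s = (-2)+12 = 10
i=3,k=3: even sum, s = 10+9 = 19
i=3,k=4: odd sum, s = 19-4 = 15
i=3,k=5: even sum, s = 15+15 = 30
i=3,k=6: odd sum, s = 30-6 = 24
i=4,k=3: odd sum, s = 24-3 = 21
i=4,k=4: even sum, s = 21+16 = 37
i=4,k=5: odd sum, s = 37-5 = 32
i=4,k=6: even sum, s = 32+24 = 56

56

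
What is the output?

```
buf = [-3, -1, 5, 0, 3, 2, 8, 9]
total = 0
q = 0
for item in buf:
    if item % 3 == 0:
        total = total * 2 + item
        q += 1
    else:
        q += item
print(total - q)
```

-27

item=-3: %3==0, total = 0*2+(-3) = -3; q=1
item=-1: not %3==0; q=0
item=5: not %3==0; q=5
item=0: %3==0, total = (-3)*2+0 = -6; q=6
item=3: %3==0, total = (-6)*2+3 = -9; q=7
item=2: not %3==0; q=9
item=8: not %3==0; q=17
item=9: %3==0, total = (-9)*2+9 = -9; q=18
total-q = (-9)-18 = -27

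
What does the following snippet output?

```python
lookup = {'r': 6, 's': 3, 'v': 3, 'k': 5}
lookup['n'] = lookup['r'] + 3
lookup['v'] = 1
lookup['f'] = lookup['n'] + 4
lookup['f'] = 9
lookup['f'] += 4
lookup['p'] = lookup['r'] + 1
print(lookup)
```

{'r': 6, 's': 3, 'v': 1, 'k': 5, 'n': 9, 'f': 13, 'p': 7}

lookup['n'] = lookup['r']+3 = 9 → {'r': 6, 's': 3, 'v': 3, 'k': 5, 'n': 9}
lookup['v'] = 1 → {'r': 6, 's': 3, 'v': 1, 'k': 5, 'n': 9}
lookup['f'] = lookup['n']+4 = 13 → {'r': 6, 's': 3, 'v': 1, 'k': 5, 'n': 9, 'f': 13}
lookup['f'] = 9 → {'r': 6, 's': 3, 'v': 1, 'k': 5, 'n': 9, 'f': 9}
lookup['f'] = 9+4 = 13 → {'r': 6, 's': 3, 'v': 1, 'k': 5, 'n': 9, 'f': 13}
lookup['p'] = lookup['r']+1 = 7 → {'r': 6, 's': 3, 'v': 1, 'k': 5, 'n': 9, 'f': 13, 'p': 7}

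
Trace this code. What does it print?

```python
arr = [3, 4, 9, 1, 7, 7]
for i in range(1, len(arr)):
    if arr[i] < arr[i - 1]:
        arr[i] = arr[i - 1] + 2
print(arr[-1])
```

i=1: 4>=3, unchanged → [3, 4, 9, 1, 7, 7]
i=2: 9>=4, unchanged → [3, 4, 9, 1, 7, 7]
i=3: 1<9, arr[3] = 9+2 = 11 → [3, 4, 9, 11, 7, 7]
i=4: 7<11, arr[4] = 11+2 = 13 → [3, 4, 9, 11, 13, 7]
i=5: 7<13, arr[5] = 13+2 = 15 → [3, 4, 9, 11, 13, 15]

15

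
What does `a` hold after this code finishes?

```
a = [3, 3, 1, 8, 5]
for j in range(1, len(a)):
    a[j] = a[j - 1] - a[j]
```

[3, 0, -1, -9, -14]

j=1: a[1] = 3-3 = 0 → [3, 0, 1, 8, 5]
j=2: a[2] = 0-1 = -1 → [3, 0, -1, 8, 5]
j=3: a[3] = (-1)-8 = -9 → [3, 0, -1, -9, 5]
j=4: a[4] = (-9)-5 = -14 → [3, 0, -1, -9, -14]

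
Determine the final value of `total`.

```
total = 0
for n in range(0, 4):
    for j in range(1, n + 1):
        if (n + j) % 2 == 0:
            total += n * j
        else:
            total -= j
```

14

n=1,j=1: even sum, total = 0+1 = 1
n=2,j=1: odd sum, total = 1-1 = 0
n=2,j=2: even sum, total = 0+4 = 4
n=3,j=1: even sum, total = 4+3 = 7
n=3,j=2: odd sum, total = 7-2 = 5
n=3,j=3: even sum, total = 5+9 = 14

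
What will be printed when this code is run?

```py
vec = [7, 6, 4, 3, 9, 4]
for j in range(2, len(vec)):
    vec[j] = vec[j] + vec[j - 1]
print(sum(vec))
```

84

j=2: vec[2] = 4+6 = 10 → [7, 6, 10, 3, 9, 4]
j=3: vec[3] = 3+10 = 13 → [7, 6, 10, 13, 9, 4]
j=4: vec[4] = 9+13 = 22 → [7, 6, 10, 13, 22, 4]
j=5: vec[5] = 4+22 = 26 → [7, 6, 10, 13, 22, 26]
sum = 84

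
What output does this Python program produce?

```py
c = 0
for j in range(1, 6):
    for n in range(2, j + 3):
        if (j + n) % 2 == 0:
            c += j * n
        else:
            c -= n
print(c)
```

131

j=1,n=2: odd sum, c = 0-2 = -2
j=1,n=3: even sum, c = (-2)+3 = 1
j=2,n=2: even sum, c = 1+4 = 5
j=2,n=3: odd sum, c = 5-3 = 2
j=2,n=4: even sum, c = 2+8 = 10
j=3,n=2: odd sum, c = 10-2 = 8
j=3,n=3: even sum, c = 8+9 = 17
j=3,n=4: odd sum, c = 17-4 = 13
j=3,n=5: even sum, c = 13+15 = 28
j=4,n=2: even sum, c = 28+8 = 36
j=4,n=3: odd sum, c = 36-3 = 33
j=4,n=4: even sum, c = 33+16 = 49
j=4,n=5: odd sum, c = 49-5 = 44
j=4,n=6: even sum, c = 44+24 = 68
j=5,n=2: odd sum, c = 68-2 = 66
j=5,n=3: even sum, c = 66+15 = 81
j=5,n=4: odd sum, c = 81-4 = 77
j=5,n=5: even sum, c = 77+25 = 102
j=5,n=6: odd sum, c = 102-6 = 96
j=5,n=7: even sum, c = 96+35 = 131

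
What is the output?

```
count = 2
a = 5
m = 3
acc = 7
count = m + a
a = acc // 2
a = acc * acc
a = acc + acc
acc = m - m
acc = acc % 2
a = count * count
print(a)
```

64

count = 3+5 = 8
a = 7//2 = 3
a = 7*7 = 49
a = 7+7 = 14
acc = 3-3 = 0
acc = 0%2 = 0
a = 8*8 = 64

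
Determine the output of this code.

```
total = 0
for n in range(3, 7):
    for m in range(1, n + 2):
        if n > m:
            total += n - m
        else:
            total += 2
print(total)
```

n=3,m=1: 3>1, total = 0+2 = 2
n=3,m=2: 3>2, total = 2+1 = 3
n=3,m=3: not 3>3, total = 3+2 = 5
n=3,m=4: not 3>4, total = 5+2 = 7
n=4,m=1: 4>1, total = 7+3 = 10
n=4,m=2: 4>2, total = 10+2 = 12
n=4,m=3: 4>3, total = 12+1 = 13
n=4,m=4: not 4>4, total = 13+2 = 15
n=4,m=5: not 4>5, total = 15+2 = 17
n=5,m=1: 5>1, total = 17+4 = 21
n=5,m=2: 5>2, total = 21+3 = 24
n=5,m=3: 5>3, total = 24+2 = 26
n=5,m=4: 5>4, total = 26+1 = 27
n=5,m=5: not 5>5, total = 27+2 = 29
n=5,m=6: not 5>6, total = 29+2 = 31
n=6,m=1: 6>1, total = 31+5 = 36
n=6,m=2: 6>2, total = 36+4 = 40
n=6,m=3: 6>3, total = 40+3 = 43
n=6,m=4: 6>4, total = 43+2 = 45
n=6,m=5: 6>5, total = 45+1 = 46
n=6,m=6: not 6>6, total = 46+2 = 48
n=6,m=7: not 6>7, total = 48+2 = 50

50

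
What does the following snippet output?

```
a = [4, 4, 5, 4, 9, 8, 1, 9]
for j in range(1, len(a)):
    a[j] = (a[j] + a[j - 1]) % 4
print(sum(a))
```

13

j=1: a[1] = (4+4)%4 = 0 → [4, 0, 5, 4, 9, 8, 1, 9]
j=2: a[2] = (5+0)%4 = 1 → [4, 0, 1, 4, 9, 8, 1, 9]
j=3: a[3] = (4+1)%4 = 1 → [4, 0, 1, 1, 9, 8, 1, 9]
j=4: a[4] = (9+1)%4 = 2 → [4, 0, 1, 1, 2, 8, 1, 9]
j=5: a[5] = (8+2)%4 = 2 → [4, 0, 1, 1, 2, 2, 1, 9]
j=6: a[6] = (1+2)%4 = 3 → [4, 0, 1, 1, 2, 2, 3, 9]
j=7: a[7] = (9+3)%4 = 0 → [4, 0, 1, 1, 2, 2, 3, 0]
sum = 13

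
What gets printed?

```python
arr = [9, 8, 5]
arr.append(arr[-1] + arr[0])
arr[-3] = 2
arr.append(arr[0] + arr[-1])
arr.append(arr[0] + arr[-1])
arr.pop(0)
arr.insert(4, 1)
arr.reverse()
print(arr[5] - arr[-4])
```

-21

append arr[-1]+arr[0] = 5+9 = 14 → [9, 8, 5, 14]
arr[-3] = 2 → [9, 2, 5, 14]
append arr[0]+arr[-1] = 9+14 = 23 → [9, 2, 5, 14, 23]
append arr[0]+arr[-1] = 9+23 = 32 → [9, 2, 5, 14, 23, 32]
pop(0) removes 9 → [2, 5, 14, 23, 32]
insert 1 at 4 → [2, 5, 14, 23, 1, 32]
reverse → [32, 1, 23, 14, 5, 2]
arr[5]-arr[-4] = 2-23 = -21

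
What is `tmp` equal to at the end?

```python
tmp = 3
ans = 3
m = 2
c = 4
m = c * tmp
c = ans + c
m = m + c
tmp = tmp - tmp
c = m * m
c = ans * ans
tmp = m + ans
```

22

m = 4*3 = 12
c = 3+4 = 7
m = 12+7 = 19
tmp = 3-3 = 0
c = 19*19 = 361
c = 3*3 = 9
tmp = 19+3 = 22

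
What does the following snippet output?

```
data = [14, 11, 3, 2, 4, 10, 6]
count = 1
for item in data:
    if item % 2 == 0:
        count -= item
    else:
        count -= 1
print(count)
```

item=14: even, count = 1-14 = -13
item=11: not even, count = (-13)-1 = -14
item=3: not even, count = (-14)-1 = -15
item=2: even, count = (-15)-2 = -17
item=4: even, count = (-17)-4 = -21
item=10: even, count = (-21)-10 = -31
item=6: even, count = (-31)-6 = -37

-37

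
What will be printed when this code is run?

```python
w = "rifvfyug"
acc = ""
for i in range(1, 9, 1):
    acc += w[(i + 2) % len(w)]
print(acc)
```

i=1: add w[3]='v' → 'v'
i=2: add w[4]='f' → 'vf'
i=3: add w[5]='y' → 'vfy'
i=4: add w[6]='u' → 'vfyu'
i=5: add w[7]='g' → 'vfyug'
i=6: add w[0]='r' → 'vfyugr'
i=7: add w[1]='i' → 'vfyugri'
i=8: add w[2]='f' → 'vfyugrif'

vfyugrif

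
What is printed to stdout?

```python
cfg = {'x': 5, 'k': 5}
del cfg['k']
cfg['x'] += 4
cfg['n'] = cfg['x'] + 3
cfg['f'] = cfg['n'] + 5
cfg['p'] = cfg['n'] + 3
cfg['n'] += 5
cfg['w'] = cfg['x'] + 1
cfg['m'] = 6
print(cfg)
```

{'x': 9, 'n': 17, 'f': 17, 'p': 15, 'w': 10, 'm': 6}

del 'k' → {'x': 5}
cfg['x'] = 5+4 = 9 → {'x': 9}
cfg['n'] = cfg['x']+3 = 12 → {'x': 9, 'n': 12}
cfg['f'] = cfg['n']+5 = 17 → {'x': 9, 'n': 12, 'f': 17}
cfg['p'] = cfg['n']+3 = 15 → {'x': 9, 'n': 12, 'f': 17, 'p': 15}
cfg['n'] = 12+5 = 17 → {'x': 9, 'n': 17, 'f': 17, 'p': 15}
cfg['w'] = cfg['x']+1 = 10 → {'x': 9, 'n': 17, 'f': 17, 'p': 15, 'w': 10}
cfg['m'] = 6 → {'x': 9, 'n': 17, 'f': 17, 'p': 15, 'w': 10, 'm': 6}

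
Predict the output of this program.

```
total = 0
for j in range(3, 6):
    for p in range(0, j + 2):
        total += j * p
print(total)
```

j=3,p=0: total = 0+0 = 0
j=3,p=1: total = 0+3 = 3
j=3,p=2: total = 3+6 = 9
j=3,p=3: total = 9+9 = 18
j=3,p=4: total = 18+12 = 30
j=4,p=0: total = 30+0 = 30
j=4,p=1: total = 30+4 = 34
j=4,p=2: total = 34+8 = 42
j=4,p=3: total = 42+12 = 54
j=4,p=4: total = 54+16 = 70
j=4,p=5: total = 70+20 = 90
j=5,p=0: total = 90+0 = 90
j=5,p=1: total = 90+5 = 95
j=5,p=2: total = 95+10 = 105
j=5,p=3: total = 105+15 = 120
j=5,p=4: total = 120+20 = 140
j=5,p=5: total = 140+25 = 165
j=5,p=6: total = 165+30 = 195

195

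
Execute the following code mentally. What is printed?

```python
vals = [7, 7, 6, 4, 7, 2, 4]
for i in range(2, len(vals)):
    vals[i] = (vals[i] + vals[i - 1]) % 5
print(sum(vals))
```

i=2: vals[2] = (6+7)%5 = 3 → [7, 7, 3, 4, 7, 2, 4]
i=3: vals[3] = (4+3)%5 = 2 → [7, 7, 3, 2, 7, 2, 4]
i=4: vals[4] = (7+2)%5 = 4 → [7, 7, 3, 2, 4, 2, 4]
i=5: vals[5] = (2+4)%5 = 1 → [7, 7, 3, 2, 4, 1, 4]
i=6: vals[6] = (4+1)%5 = 0 → [7, 7, 3, 2, 4, 1, 0]
sum = 24

24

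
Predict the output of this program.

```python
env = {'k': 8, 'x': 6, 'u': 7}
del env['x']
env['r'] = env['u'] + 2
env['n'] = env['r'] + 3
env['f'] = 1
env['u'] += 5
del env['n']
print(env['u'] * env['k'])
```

del 'x' → {'k': 8, 'u': 7}
env['r'] = env['u']+2 = 9 → {'k': 8, 'u': 7, 'r': 9}
env['n'] = env['r']+3 = 12 → {'k': 8, 'u': 7, 'r': 9, 'n': 12}
env['f'] = 1 → {'k': 8, 'u': 7, 'r': 9, 'n': 12, 'f': 1}
env['u'] = 7+5 = 12 → {'k': 8, 'u': 12, 'r': 9, 'n': 12, 'f': 1}
del 'n' → {'k': 8, 'u': 12, 'r': 9, 'f': 1}
env['u']*env['k'] = 12*8 = 96

96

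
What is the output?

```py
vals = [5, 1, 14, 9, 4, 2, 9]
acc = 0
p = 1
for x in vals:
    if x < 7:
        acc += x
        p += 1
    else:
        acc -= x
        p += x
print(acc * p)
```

x=5: <7, acc = 0+5 = 5; p=2
x=1: <7, acc = 5+1 = 6; p=3
x=14: not <7, acc = 6-14 = -8; p=17
x=9: not <7, acc = (-8)-9 = -17; p=26
x=4: <7, acc = (-17)+4 = -13; p=27
x=2: <7, acc = (-13)+2 = -11; p=28
x=9: not <7, acc = (-11)-9 = -20; p=37
acc*p = (-20)*37 = -740

-740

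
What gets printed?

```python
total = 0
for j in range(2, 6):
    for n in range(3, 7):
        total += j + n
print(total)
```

128

j=2,n=3: total = 0+5 = 5
j=2,n=4: total = 5+6 = 11
j=2,n=5: total = 11+7 = 18
j=2,n=6: total = 18+8 = 26
j=3,n=3: total = 26+6 = 32
j=3,n=4: total = 32+7 = 39
j=3,n=5: total = 39+8 = 47
j=3,n=6: total = 47+9 = 56
j=4,n=3: total = 56+7 = 63
j=4,n=4: total = 63+8 = 71
j=4,n=5: total = 71+9 = 80
j=4,n=6: total = 80+10 = 90
j=5,n=3: total = 90+8 = 98
j=5,n=4: total = 98+9 = 107
j=5,n=5: total = 107+10 = 117
j=5,n=6: total = 117+11 = 128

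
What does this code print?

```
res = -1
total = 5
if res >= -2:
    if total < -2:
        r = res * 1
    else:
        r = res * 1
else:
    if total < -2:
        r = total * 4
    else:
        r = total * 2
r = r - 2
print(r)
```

res=-1, total=5
res >= -2 is True; total < -2 is False
→ r = res * 1 = -1
r = (-1)-2 = -3

-3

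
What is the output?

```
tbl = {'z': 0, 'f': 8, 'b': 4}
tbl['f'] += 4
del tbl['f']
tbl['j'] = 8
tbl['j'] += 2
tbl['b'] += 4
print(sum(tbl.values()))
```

18

tbl['f'] = 8+4 = 12 → {'z': 0, 'f': 12, 'b': 4}
del 'f' → {'z': 0, 'b': 4}
tbl['j'] = 8 → {'z': 0, 'b': 4, 'j': 8}
tbl['j'] = 8+2 = 10 → {'z': 0, 'b': 4, 'j': 10}
tbl['b'] = 4+4 = 8 → {'z': 0, 'b': 8, 'j': 10}
sum of values = 18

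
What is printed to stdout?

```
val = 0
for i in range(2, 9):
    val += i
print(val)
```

i=2: val = 0+2 = 2
i=3: val = 2+3 = 5
i=4: val = 5+4 = 9
i=5: val = 9+5 = 14
i=6: val = 14+6 = 20
i=7: val = 20+7 = 27
i=8: val = 27+8 = 35

35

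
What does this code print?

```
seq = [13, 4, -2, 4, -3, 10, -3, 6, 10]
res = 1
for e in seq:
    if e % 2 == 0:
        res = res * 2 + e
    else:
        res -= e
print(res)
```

e=13: not even, res = 1-13 = -12
e=4: even, res = (-12)*2+4 = -20
e=-2: even, res = (-20)*2+(-2) = -42
e=4: even, res = (-42)*2+4 = -80
e=-3: not even, res = (-80)-(-3) = -77
e=10: even, res = (-77)*2+10 = -144
e=-3: not even, res = (-144)-(-3) = -141
e=6: even, res = (-141)*2+6 = -276
e=10: even, res = (-276)*2+10 = -542

-542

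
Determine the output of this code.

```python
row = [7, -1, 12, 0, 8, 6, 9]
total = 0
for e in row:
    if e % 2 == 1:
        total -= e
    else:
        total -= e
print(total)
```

e=7: odd, total = 0-7 = -7
e=-1: odd, total = (-7)-(-1) = -6
e=12: not odd, total = (-6)-12 = -18
e=0: not odd, total = (-18)-0 = -18
e=8: not odd, total = (-18)-8 = -26
e=6: not odd, total = (-26)-6 = -32
e=9: odd, total = (-32)-9 = -41

-41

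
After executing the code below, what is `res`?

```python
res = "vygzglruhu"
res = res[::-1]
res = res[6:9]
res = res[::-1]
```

reverse → 'uhurlgzgyv'
slice [6:9] → 'zgy'
reverse → 'ygz'

'ygz'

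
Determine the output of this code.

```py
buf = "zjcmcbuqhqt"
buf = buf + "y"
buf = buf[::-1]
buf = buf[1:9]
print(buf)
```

tqhqubcm

+ 'y' → 'zjcmcbuqhqty'
reverse → 'ytqhqubcmcjz'
slice [1:9] → 'tqhqubcm'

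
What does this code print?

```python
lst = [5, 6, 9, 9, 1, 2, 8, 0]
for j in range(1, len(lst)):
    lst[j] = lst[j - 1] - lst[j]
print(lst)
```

[5, -1, -10, -19, -20, -22, -30, -30]

j=1: lst[1] = 5-6 = -1 → [5, -1, 9, 9, 1, 2, 8, 0]
j=2: lst[2] = (-1)-9 = -10 → [5, -1, -10, 9, 1, 2, 8, 0]
j=3: lst[3] = (-10)-9 = -19 → [5, -1, -10, -19, 1, 2, 8, 0]
j=4: lst[4] = (-19)-1 = -20 → [5, -1, -10, -19, -20, 2, 8, 0]
j=5: lst[5] = (-20)-2 = -22 → [5, -1, -10, -19, -20, -22, 8, 0]
j=6: lst[6] = (-22)-8 = -30 → [5, -1, -10, -19, -20, -22, -30, 0]
j=7: lst[7] = (-30)-0 = -30 → [5, -1, -10, -19, -20, -22, -30, -30]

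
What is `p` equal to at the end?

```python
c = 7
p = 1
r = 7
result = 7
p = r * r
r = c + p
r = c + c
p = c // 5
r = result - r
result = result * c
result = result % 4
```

p = 7*7 = 49
r = 7+49 = 56
r = 7+7 = 14
p = 7//5 = 1
r = 7-14 = -7
result = 7*7 = 49
result = 49%4 = 1

1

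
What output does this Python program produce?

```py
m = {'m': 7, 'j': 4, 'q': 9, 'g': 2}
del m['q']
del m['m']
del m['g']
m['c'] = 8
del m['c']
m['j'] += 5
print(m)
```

del 'q' → {'m': 7, 'j': 4, 'g': 2}
del 'm' → {'j': 4, 'g': 2}
del 'g' → {'j': 4}
m['c'] = 8 → {'j': 4, 'c': 8}
del 'c' → {'j': 4}
m['j'] = 4+5 = 9 → {'j': 9}

{'j': 9}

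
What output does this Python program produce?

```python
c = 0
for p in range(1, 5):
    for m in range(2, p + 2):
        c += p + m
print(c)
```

p=1,m=2: c = 0+3 = 3
p=2,m=2: c = 3+4 = 7
p=2,m=3: c = 7+5 = 12
p=3,m=2: c = 12+5 = 17
p=3,m=3: c = 17+6 = 23
p=3,m=4: c = 23+7 = 30
p=4,m=2: c = 30+6 = 36
p=4,m=3: c = 36+7 = 43
p=4,m=4: c = 43+8 = 51
p=4,m=5: c = 51+9 = 60

60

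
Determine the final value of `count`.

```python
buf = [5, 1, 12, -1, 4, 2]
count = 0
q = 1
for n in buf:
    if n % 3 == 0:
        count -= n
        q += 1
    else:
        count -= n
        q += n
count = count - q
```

n=5: not %3==0, count = 0-5 = -5; q=6
n=1: not %3==0, count = (-5)-1 = -6; q=7
n=12: %3==0, count = (-6)-12 = -18; q=8
n=-1: not %3==0, count = (-18)-(-1) = -17; q=7
n=4: not %3==0, count = (-17)-4 = -21; q=11
n=2: not %3==0, count = (-21)-2 = -23; q=13
count-q = (-23)-13 = -36

-36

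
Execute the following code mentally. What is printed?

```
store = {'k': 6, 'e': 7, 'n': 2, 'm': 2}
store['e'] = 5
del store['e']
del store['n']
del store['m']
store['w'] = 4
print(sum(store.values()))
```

10

store['e'] = 5 → {'k': 6, 'e': 5, 'n': 2, 'm': 2}
del 'e' → {'k': 6, 'n': 2, 'm': 2}
del 'n' → {'k': 6, 'm': 2}
del 'm' → {'k': 6}
store['w'] = 4 → {'k': 6, 'w': 4}
sum of values = 10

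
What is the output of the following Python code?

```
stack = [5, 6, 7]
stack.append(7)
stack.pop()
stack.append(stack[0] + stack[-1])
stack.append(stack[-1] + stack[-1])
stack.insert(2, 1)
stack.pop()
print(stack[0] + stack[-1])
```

append 7 → [5, 6, 7, 7]
pop() removes 7 → [5, 6, 7]
append stack[0]+stack[-1] = 5+7 = 12 → [5, 6, 7, 12]
append stack[-1]+stack[-1] = 12+12 = 24 → [5, 6, 7, 12, 24]
insert 1 at 2 → [5, 6, 1, 7, 12, 24]
pop() removes 24 → [5, 6, 1, 7, 12]
stack[0]+stack[-1] = 5+12 = 17

17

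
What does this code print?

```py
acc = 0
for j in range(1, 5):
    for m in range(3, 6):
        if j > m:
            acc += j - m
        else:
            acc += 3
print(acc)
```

j=1,m=3: not 1>3, acc = 0+3 = 3
j=1,m=4: not 1>4, acc = 3+3 = 6
j=1,m=5: not 1>5, acc = 6+3 = 9
j=2,m=3: not 2>3, acc = 9+3 = 12
j=2,m=4: not 2>4, acc = 12+3 = 15
j=2,m=5: not 2>5, acc = 15+3 = 18
j=3,m=3: not 3>3, acc = 18+3 = 21
j=3,m=4: not 3>4, acc = 21+3 = 24
j=3,m=5: not 3>5, acc = 24+3 = 27
j=4,m=3: 4>3, acc = 27+1 = 28
j=4,m=4: not 4>4, acc = 28+3 = 31
j=4,m=5: not 4>5, acc = 31+3 = 34

34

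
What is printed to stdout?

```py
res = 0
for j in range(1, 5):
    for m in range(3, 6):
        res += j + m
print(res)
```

78

j=1,m=3: res = 0+4 = 4
j=1,m=4: res = 4+5 = 9
j=1,m=5: res = 9+6 = 15
j=2,m=3: res = 15+5 = 20
j=2,m=4: res = 20+6 = 26
j=2,m=5: res = 26+7 = 33
j=3,m=3: res = 33+6 = 39
j=3,m=4: res = 39+7 = 46
j=3,m=5: res = 46+8 = 54
j=4,m=3: res = 54+7 = 61
j=4,m=4: res = 61+8 = 69
j=4,m=5: res = 69+9 = 78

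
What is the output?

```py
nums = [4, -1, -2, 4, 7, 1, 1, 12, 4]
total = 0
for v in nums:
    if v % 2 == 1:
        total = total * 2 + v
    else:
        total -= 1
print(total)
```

v=4: not odd, total = 0-1 = -1
v=-1: odd, total = (-1)*2+(-1) = -3
v=-2: not odd, total = (-3)-1 = -4
v=4: not odd, total = (-4)-1 = -5
v=7: odd, total = (-5)*2+7 = -3
v=1: odd, total = (-3)*2+1 = -5
v=1: odd, total = (-5)*2+1 = -9
v=12: not odd, total = (-9)-1 = -10
v=4: not odd, total = (-10)-1 = -11

-11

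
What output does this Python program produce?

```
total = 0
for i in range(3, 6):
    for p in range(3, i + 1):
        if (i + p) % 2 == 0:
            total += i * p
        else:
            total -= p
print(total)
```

i=3,p=3: even sum, total = 0+9 = 9
i=4,p=3: odd sum, total = 9-3 = 6
i=4,p=4: even sum, total = 6+16 = 22
i=5,p=3: even sum, total = 22+15 = 37
i=5,p=4: odd sum, total = 37-4 = 33
i=5,p=5: even sum, total = 33+25 = 58

58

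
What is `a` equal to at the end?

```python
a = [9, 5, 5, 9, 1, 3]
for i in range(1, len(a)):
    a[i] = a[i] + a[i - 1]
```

[9, 14, 19, 28, 29, 32]

i=1: a[1] = 5+9 = 14 → [9, 14, 5, 9, 1, 3]
i=2: a[2] = 5+14 = 19 → [9, 14, 19, 9, 1, 3]
i=3: a[3] = 9+19 = 28 → [9, 14, 19, 28, 1, 3]
i=4: a[4] = 1+28 = 29 → [9, 14, 19, 28, 29, 3]
i=5: a[5] = 3+29 = 32 → [9, 14, 19, 28, 29, 32]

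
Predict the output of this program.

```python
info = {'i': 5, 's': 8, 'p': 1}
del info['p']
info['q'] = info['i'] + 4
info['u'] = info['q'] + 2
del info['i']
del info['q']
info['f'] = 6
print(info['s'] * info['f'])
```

48

del 'p' → {'i': 5, 's': 8}
info['q'] = info['i']+4 = 9 → {'i': 5, 's': 8, 'q': 9}
info['u'] = info['q']+2 = 11 → {'i': 5, 's': 8, 'q': 9, 'u': 11}
del 'i' → {'s': 8, 'q': 9, 'u': 11}
del 'q' → {'s': 8, 'u': 11}
info['f'] = 6 → {'s': 8, 'u': 11, 'f': 6}
info['s']*info['f'] = 8*6 = 48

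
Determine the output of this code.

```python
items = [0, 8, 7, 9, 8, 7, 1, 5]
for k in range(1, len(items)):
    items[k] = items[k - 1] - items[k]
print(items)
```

[0, -8, -15, -24, -32, -39, -40, -45]

k=1: items[1] = 0-8 = -8 → [0, -8, 7, 9, 8, 7, 1, 5]
k=2: items[2] = (-8)-7 = -15 → [0, -8, -15, 9, 8, 7, 1, 5]
k=3: items[3] = (-15)-9 = -24 → [0, -8, -15, -24, 8, 7, 1, 5]
k=4: items[4] = (-24)-8 = -32 → [0, -8, -15, -24, -32, 7, 1, 5]
k=5: items[5] = (-32)-7 = -39 → [0, -8, -15, -24, -32, -39, 1, 5]
k=6: items[6] = (-39)-1 = -40 → [0, -8, -15, -24, -32, -39, -40, 5]
k=7: items[7] = (-40)-5 = -45 → [0, -8, -15, -24, -32, -39, -40, -45]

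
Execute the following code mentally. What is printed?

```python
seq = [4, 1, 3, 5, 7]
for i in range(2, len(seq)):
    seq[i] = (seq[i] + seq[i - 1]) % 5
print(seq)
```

[4, 1, 4, 4, 1]

i=2: seq[2] = (3+1)%5 = 4 → [4, 1, 4, 5, 7]
i=3: seq[3] = (5+4)%5 = 4 → [4, 1, 4, 4, 7]
i=4: seq[4] = (7+4)%5 = 1 → [4, 1, 4, 4, 1]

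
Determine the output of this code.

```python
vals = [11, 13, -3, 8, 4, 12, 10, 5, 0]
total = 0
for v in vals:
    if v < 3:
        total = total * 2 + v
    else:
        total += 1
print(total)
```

v=11: not <3, total = 0+1 = 1
v=13: not <3, total = 1+1 = 2
v=-3: <3, total = 2*2+(-3) = 1
v=8: not <3, total = 1+1 = 2
v=4: not <3, total = 2+1 = 3
v=12: not <3, total = 3+1 = 4
v=10: not <3, total = 4+1 = 5
v=5: not <3, total = 5+1 = 6
v=0: <3, total = 6*2+0 = 12

12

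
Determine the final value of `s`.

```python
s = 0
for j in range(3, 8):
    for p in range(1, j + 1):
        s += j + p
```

j=3,p=1: s = 0+4 = 4
j=3,p=2: s = 4+5 = 9
j=3,p=3: s = 9+6 = 15
j=4,p=1: s = 15+5 = 20
j=4,p=2: s = 20+6 = 26
j=4,p=3: s = 26+7 = 33
j=4,p=4: s = 33+8 = 41
j=5,p=1: s = 41+6 = 47
j=5,p=2: s = 47+7 = 54
j=5,p=3: s = 54+8 = 62
j=5,p=4: s = 62+9 = 71
j=5,p=5: s = 71+10 = 81
j=6,p=1: s = 81+7 = 88
j=6,p=2: s = 88+8 = 96
j=6,p=3: s = 96+9 = 105
j=6,p=4: s = 105+10 = 115
j=6,p=5: s = 115+11 = 126
j=6,p=6: s = 126+12 = 138
j=7,p=1: s = 138+8 = 146
j=7,p=2: s = 146+9 = 155
j=7,p=3: s = 155+10 = 165
j=7,p=4: s = 165+11 = 176
j=7,p=5: s = 176+12 = 188
j=7,p=6: s = 188+13 = 201
j=7,p=7: s = 201+14 = 215

215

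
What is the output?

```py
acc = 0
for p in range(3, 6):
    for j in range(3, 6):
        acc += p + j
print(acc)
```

p=3,j=3: acc = 0+6 = 6
p=3,j=4: acc = 6+7 = 13
p=3,j=5: acc = 13+8 = 21
p=4,j=3: acc = 21+7 = 28
p=4,j=4: acc = 28+8 = 36
p=4,j=5: acc = 36+9 = 45
p=5,j=3: acc = 45+8 = 53
p=5,j=4: acc = 53+9 = 62
p=5,j=5: acc = 62+10 = 72

72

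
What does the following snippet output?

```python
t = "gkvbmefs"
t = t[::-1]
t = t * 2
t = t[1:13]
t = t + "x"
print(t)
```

fembvkgsfembx

reverse → 'sfembvkg'
repeat ×2 → 'sfembvkgsfembvkg'
slice [1:13] → 'fembvkgsfemb'
+ 'x' → 'fembvkgsfembx'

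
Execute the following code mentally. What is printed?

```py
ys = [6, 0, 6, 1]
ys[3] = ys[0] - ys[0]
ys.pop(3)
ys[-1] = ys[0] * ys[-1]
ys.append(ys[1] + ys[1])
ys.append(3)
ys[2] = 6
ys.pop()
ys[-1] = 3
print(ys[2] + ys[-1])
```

ys[3] = ys[0]-ys[0] = 6-6 = 0 → [6, 0, 6, 0]
pop(3) removes 0 → [6, 0, 6]
ys[-1] = ys[0]*ys[-1] = 6*6 = 36 → [6, 0, 36]
append ys[1]+ys[1] = 0+0 = 0 → [6, 0, 36, 0]
append 3 → [6, 0, 36, 0, 3]
ys[2] = 6 → [6, 0, 6, 0, 3]
pop() removes 3 → [6, 0, 6, 0]
ys[-1] = 3 → [6, 0, 6, 3]
ys[2]+ys[-1] = 6+3 = 9

9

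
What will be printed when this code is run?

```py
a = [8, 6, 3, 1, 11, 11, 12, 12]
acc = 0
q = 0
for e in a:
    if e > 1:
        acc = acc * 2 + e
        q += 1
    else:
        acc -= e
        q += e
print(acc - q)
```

e=8: >1, acc = 0*2+8 = 8; q=1
e=6: >1, acc = 8*2+6 = 22; q=2
e=3: >1, acc = 22*2+3 = 47; q=3
e=1: not >1, acc = 47-1 = 46; q=4
e=11: >1, acc = 46*2+11 = 103; q=5
e=11: >1, acc = 103*2+11 = 217; q=6
e=12: >1, acc = 217*2+12 = 446; q=7
e=12: >1, acc = 446*2+12 = 904; q=8
acc-q = 904-8 = 896

896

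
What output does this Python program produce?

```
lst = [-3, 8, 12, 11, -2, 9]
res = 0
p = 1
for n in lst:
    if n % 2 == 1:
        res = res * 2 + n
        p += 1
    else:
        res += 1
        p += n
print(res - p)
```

n=-3: odd, res = 0*2+(-3) = -3; p=2
n=8: not odd, res = (-3)+1 = -2; p=10
n=12: not odd, res = (-2)+1 = -1; p=22
n=11: odd, res = (-1)*2+11 = 9; p=23
n=-2: not odd, res = 9+1 = 10; p=21
n=9: odd, res = 10*2+9 = 29; p=22
res-p = 29-22 = 7

7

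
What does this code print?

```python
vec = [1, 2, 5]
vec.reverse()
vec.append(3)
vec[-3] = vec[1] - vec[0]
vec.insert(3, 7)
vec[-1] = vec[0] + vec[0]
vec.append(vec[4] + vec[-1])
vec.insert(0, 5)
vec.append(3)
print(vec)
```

reverse → [5, 2, 1]
append 3 → [5, 2, 1, 3]
vec[-3] = vec[1]-vec[0] = 2-5 = -3 → [5, -3, 1, 3]
insert 7 at 3 → [5, -3, 1, 7, 3]
vec[-1] = vec[0]+vec[0] = 5+5 = 10 → [5, -3, 1, 7, 10]
append vec[4]+vec[-1] = 10+10 = 20 → [5, -3, 1, 7, 10, 20]
insert 5 at 0 → [5, 5, -3, 1, 7, 10, 20]
append 3 → [5, 5, -3, 1, 7, 10, 20, 3]

[5, 5, -3, 1, 7, 10, 20, 3]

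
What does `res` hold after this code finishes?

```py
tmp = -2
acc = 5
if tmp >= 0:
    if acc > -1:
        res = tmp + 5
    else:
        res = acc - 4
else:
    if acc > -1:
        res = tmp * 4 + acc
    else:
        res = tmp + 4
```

-3

tmp=-2, acc=5
tmp >= 0 is False; acc > -1 is True
→ res = tmp * 4 + acc = -3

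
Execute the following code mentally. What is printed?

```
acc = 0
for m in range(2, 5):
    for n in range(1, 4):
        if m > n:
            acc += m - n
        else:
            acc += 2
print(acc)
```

m=2,n=1: 2>1, acc = 0+1 = 1
m=2,n=2: not 2>2, acc = 1+2 = 3
m=2,n=3: not 2>3, acc = 3+2 = 5
m=3,n=1: 3>1, acc = 5+2 = 7
m=3,n=2: 3>2, acc = 7+1 = 8
m=3,n=3: not 3>3, acc = 8+2 = 10
m=4,n=1: 4>1, acc = 10+3 = 13
m=4,n=2: 4>2, acc = 13+2 = 15
m=4,n=3: 4>3, acc = 15+1 = 16

16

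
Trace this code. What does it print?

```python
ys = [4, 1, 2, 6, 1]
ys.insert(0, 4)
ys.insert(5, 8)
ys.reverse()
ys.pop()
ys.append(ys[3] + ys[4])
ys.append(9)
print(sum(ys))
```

insert 4 at 0 → [4, 4, 1, 2, 6, 1]
insert 8 at 5 → [4, 4, 1, 2, 6, 8, 1]
reverse → [1, 8, 6, 2, 1, 4, 4]
pop() removes 4 → [1, 8, 6, 2, 1, 4]
append ys[3]+ys[4] = 2+1 = 3 → [1, 8, 6, 2, 1, 4, 3]
append 9 → [1, 8, 6, 2, 1, 4, 3, 9]
sum = 34

34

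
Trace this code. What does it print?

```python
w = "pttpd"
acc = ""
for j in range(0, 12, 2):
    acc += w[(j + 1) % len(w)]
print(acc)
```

tpptdt

j=0: add w[1]='t' → 't'
j=2: add w[3]='p' → 'tp'
j=4: add w[0]='p' → 'tpp'
j=6: add w[2]='t' → 'tppt'
j=8: add w[4]='d' → 'tpptd'
j=10: add w[1]='t' → 'tpptdt'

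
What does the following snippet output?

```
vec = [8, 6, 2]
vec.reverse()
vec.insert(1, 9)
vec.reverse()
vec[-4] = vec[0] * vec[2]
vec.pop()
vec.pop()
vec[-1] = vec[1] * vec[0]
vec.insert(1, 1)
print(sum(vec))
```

505

reverse → [2, 6, 8]
insert 9 at 1 → [2, 9, 6, 8]
reverse → [8, 6, 9, 2]
vec[-4] = vec[0]*vec[2] = 8*9 = 72 → [72, 6, 9, 2]
pop() removes 2 → [72, 6, 9]
pop() removes 9 → [72, 6]
vec[-1] = vec[1]*vec[0] = 6*72 = 432 → [72, 432]
insert 1 at 1 → [72, 1, 432]
sum = 505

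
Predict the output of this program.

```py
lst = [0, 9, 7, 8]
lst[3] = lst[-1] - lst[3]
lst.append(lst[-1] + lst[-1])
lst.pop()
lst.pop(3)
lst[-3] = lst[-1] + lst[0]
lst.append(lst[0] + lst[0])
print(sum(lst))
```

lst[3] = lst[-1]-lst[3] = 8-8 = 0 → [0, 9, 7, 0]
append lst[-1]+lst[-1] = 0+0 = 0 → [0, 9, 7, 0, 0]
pop() removes 0 → [0, 9, 7, 0]
pop(3) removes 0 → [0, 9, 7]
lst[-3] = lst[-1]+lst[0] = 7+0 = 7 → [7, 9, 7]
append lst[0]+lst[0] = 7+7 = 14 → [7, 9, 7, 14]
sum = 37

37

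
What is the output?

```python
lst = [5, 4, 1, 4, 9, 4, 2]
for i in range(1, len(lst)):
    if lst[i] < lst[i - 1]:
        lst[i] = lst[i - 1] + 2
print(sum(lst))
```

i=1: 4<5, lst[1] = 5+2 = 7 → [5, 7, 1, 4, 9, 4, 2]
i=2: 1<7, lst[2] = 7+2 = 9 → [5, 7, 9, 4, 9, 4, 2]
i=3: 4<9, lst[3] = 9+2 = 11 → [5, 7, 9, 11, 9, 4, 2]
i=4: 9<11, lst[4] = 11+2 = 13 → [5, 7, 9, 11, 13, 4, 2]
i=5: 4<13, lst[5] = 13+2 = 15 → [5, 7, 9, 11, 13, 15, 2]
i=6: 2<15, lst[6] = 15+2 = 17 → [5, 7, 9, 11, 13, 15, 17]
sum = 77

77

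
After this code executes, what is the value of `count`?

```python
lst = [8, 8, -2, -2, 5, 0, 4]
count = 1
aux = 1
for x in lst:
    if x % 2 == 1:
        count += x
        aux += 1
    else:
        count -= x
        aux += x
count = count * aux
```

-180

x=8: not odd, count = 1-8 = -7; aux=9
x=8: not odd, count = (-7)-8 = -15; aux=17
x=-2: not odd, count = (-15)-(-2) = -13; aux=15
x=-2: not odd, count = (-13)-(-2) = -11; aux=13
x=5: odd, count = (-11)+5 = -6; aux=14
x=0: not odd, count = (-6)-0 = -6; aux=14
x=4: not odd, count = (-6)-4 = -10; aux=18
count*aux = (-10)*18 = -180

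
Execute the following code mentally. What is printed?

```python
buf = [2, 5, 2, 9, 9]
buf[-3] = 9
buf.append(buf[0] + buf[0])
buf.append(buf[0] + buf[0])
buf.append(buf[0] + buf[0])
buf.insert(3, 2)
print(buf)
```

buf[-3] = 9 → [2, 5, 9, 9, 9]
append buf[0]+buf[0] = 2+2 = 4 → [2, 5, 9, 9, 9, 4]
append buf[0]+buf[0] = 2+2 = 4 → [2, 5, 9, 9, 9, 4, 4]
append buf[0]+buf[0] = 2+2 = 4 → [2, 5, 9, 9, 9, 4, 4, 4]
insert 2 at 3 → [2, 5, 9, 2, 9, 9, 4, 4, 4]

[2, 5, 9, 2, 9, 9, 4, 4, 4]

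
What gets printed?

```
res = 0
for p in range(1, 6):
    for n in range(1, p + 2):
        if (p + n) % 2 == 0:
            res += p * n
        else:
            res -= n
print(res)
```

53

p=1,n=1: even sum, res = 0+1 = 1
p=1,n=2: odd sum, res = 1-2 = -1
p=2,n=1: odd sum, res = (-1)-1 = -2
p=2,n=2: even sum, res = (-2)+4 = 2
p=2,n=3: odd sum, res = 2-3 = -1
p=3,n=1: even sum, res = (-1)+3 = 2
p=3,n=2: odd sum, res = 2-2 = 0
p=3,n=3: even sum, res = 0+9 = 9
p=3,n=4: odd sum, res = 9-4 = 5
p=4,n=1: odd sum, res = 5-1 = 4
p=4,n=2: even sum, res = 4+8 = 12
p=4,n=3: odd sum, res = 12-3 = 9
p=4,n=4: even sum, res = 9+16 = 25
p=4,n=5: odd sum, res = 25-5 = 20
p=5,n=1: even sum, res = 20+5 = 25
p=5,n=2: odd sum, res = 25-2 = 23
p=5,n=3: even sum, res = 23+15 = 38
p=5,n=4: odd sum, res = 38-4 = 34
p=5,n=5: even sum, res = 34+25 = 59
p=5,n=6: odd sum, res = 59-6 = 53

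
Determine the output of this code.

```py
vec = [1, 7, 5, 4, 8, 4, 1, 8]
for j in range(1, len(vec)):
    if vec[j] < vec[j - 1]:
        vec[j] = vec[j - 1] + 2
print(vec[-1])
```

19

j=1: 7>=1, unchanged → [1, 7, 5, 4, 8, 4, 1, 8]
j=2: 5<7, vec[2] = 7+2 = 9 → [1, 7, 9, 4, 8, 4, 1, 8]
j=3: 4<9, vec[3] = 9+2 = 11 → [1, 7, 9, 11, 8, 4, 1, 8]
j=4: 8<11, vec[4] = 11+2 = 13 → [1, 7, 9, 11, 13, 4, 1, 8]
j=5: 4<13, vec[5] = 13+2 = 15 → [1, 7, 9, 11, 13, 15, 1, 8]
j=6: 1<15, vec[6] = 15+2 = 17 → [1, 7, 9, 11, 13, 15, 17, 8]
j=7: 8<17, vec[7] = 17+2 = 19 → [1, 7, 9, 11, 13, 15, 17, 19]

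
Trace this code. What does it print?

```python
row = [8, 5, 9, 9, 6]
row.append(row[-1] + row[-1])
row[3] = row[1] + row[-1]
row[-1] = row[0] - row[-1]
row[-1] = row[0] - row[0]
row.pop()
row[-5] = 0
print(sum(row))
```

append row[-1]+row[-1] = 6+6 = 12 → [8, 5, 9, 9, 6, 12]
row[3] = row[1]+row[-1] = 5+12 = 17 → [8, 5, 9, 17, 6, 12]
row[-1] = row[0]-row[-1] = 8-12 = -4 → [8, 5, 9, 17, 6, -4]
row[-1] = row[0]-row[0] = 8-8 = 0 → [8, 5, 9, 17, 6, 0]
pop() removes 0 → [8, 5, 9, 17, 6]
row[-5] = 0 → [0, 5, 9, 17, 6]
sum = 37

37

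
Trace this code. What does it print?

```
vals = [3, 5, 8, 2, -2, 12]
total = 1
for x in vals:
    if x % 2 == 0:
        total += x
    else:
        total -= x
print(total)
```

13

x=3: not even, total = 1-3 = -2
x=5: not even, total = (-2)-5 = -7
x=8: even, total = (-7)+8 = 1
x=2: even, total = 1+2 = 3
x=-2: even, total = 3+(-2) = 1
x=12: even, total = 1+12 = 13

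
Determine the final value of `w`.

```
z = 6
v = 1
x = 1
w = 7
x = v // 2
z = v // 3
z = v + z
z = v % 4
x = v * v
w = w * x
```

x = 1//2 = 0
z = 1//3 = 0
z = 1+0 = 1
z = 1%4 = 1
x = 1*1 = 1
w = 7*1 = 7

7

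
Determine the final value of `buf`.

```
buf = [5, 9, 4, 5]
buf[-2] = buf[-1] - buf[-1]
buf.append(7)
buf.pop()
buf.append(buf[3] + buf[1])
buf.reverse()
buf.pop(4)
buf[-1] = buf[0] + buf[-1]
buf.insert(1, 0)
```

[14, 0, 5, 0, 23]

buf[-2] = buf[-1]-buf[-1] = 5-5 = 0 → [5, 9, 0, 5]
append 7 → [5, 9, 0, 5, 7]
pop() removes 7 → [5, 9, 0, 5]
append buf[3]+buf[1] = 5+9 = 14 → [5, 9, 0, 5, 14]
reverse → [14, 5, 0, 9, 5]
pop(4) removes 5 → [14, 5, 0, 9]
buf[-1] = buf[0]+buf[-1] = 14+9 = 23 → [14, 5, 0, 23]
insert 0 at 1 → [14, 0, 5, 0, 23]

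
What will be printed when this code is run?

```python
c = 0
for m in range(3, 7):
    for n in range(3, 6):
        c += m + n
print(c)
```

m=3,n=3: c = 0+6 = 6
m=3,n=4: c = 6+7 = 13
m=3,n=5: c = 13+8 = 21
m=4,n=3: c = 21+7 = 28
m=4,n=4: c = 28+8 = 36
m=4,n=5: c = 36+9 = 45
m=5,n=3: c = 45+8 = 53
m=5,n=4: c = 53+9 = 62
m=5,n=5: c = 62+10 = 72
m=6,n=3: c = 72+9 = 81
m=6,n=4: c = 81+10 = 91
m=6,n=5: c = 91+11 = 102

102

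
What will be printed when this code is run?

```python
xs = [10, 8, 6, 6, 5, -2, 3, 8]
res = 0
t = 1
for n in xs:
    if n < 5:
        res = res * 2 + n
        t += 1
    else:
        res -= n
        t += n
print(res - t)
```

n=10: not <5, res = 0-10 = -10; t=11
n=8: not <5, res = (-10)-8 = -18; t=19
n=6: not <5, res = (-18)-6 = -24; t=25
n=6: not <5, res = (-24)-6 = -30; t=31
n=5: not <5, res = (-30)-5 = -35; t=36
n=-2: <5, res = (-35)*2+(-2) = -72; t=37
n=3: <5, res = (-72)*2+3 = -141; t=38
n=8: not <5, res = (-141)-8 = -149; t=46
res-t = (-149)-46 = -195

-195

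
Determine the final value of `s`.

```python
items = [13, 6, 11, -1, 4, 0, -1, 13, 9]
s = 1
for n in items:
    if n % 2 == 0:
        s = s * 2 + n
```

n=13: not even
n=6: even, s = 1*2+6 = 8
n=11: not even
n=-1: not even
n=4: even, s = 8*2+4 = 20
n=0: even, s = 20*2+0 = 40
n=-1: not even
n=13: not even
n=9: not even

40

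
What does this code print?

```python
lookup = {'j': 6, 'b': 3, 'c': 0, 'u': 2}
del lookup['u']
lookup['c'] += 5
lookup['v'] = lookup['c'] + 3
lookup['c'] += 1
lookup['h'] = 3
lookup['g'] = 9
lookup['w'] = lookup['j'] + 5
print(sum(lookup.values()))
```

46

del 'u' → {'j': 6, 'b': 3, 'c': 0}
lookup['c'] = 0+5 = 5 → {'j': 6, 'b': 3, 'c': 5}
lookup['v'] = lookup['c']+3 = 8 → {'j': 6, 'b': 3, 'c': 5, 'v': 8}
lookup['c'] = 5+1 = 6 → {'j': 6, 'b': 3, 'c': 6, 'v': 8}
lookup['h'] = 3 → {'j': 6, 'b': 3, 'c': 6, 'v': 8, 'h': 3}
lookup['g'] = 9 → {'j': 6, 'b': 3, 'c': 6, 'v': 8, 'h': 3, 'g': 9}
lookup['w'] = lookup['j']+5 = 11 → {'j': 6, 'b': 3, 'c': 6, 'v': 8, 'h': 3, 'g': 9, 'w': 11}
sum of values = 46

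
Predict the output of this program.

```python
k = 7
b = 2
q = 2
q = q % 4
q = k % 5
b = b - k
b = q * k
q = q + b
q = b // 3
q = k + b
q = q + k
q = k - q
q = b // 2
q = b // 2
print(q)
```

q = 2%4 = 2
q = 7%5 = 2
b = 2-7 = -5
b = 2*7 = 14
q = 2+14 = 16
q = 14//3 = 4
q = 7+14 = 21
q = 21+7 = 28
q = 7-28 = -21
q = 14//2 = 7
q = 14//2 = 7

7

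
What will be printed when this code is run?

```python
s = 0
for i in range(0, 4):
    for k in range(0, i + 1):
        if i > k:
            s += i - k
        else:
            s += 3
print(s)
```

22

i=0,k=0: not 0>0, s = 0+3 = 3
i=1,k=0: 1>0, s = 3+1 = 4
i=1,k=1: not 1>1, s = 4+3 = 7
i=2,k=0: 2>0, s = 7+2 = 9
i=2,k=1: 2>1, s = 9+1 = 10
i=2,k=2: not 2>2, s = 10+3 = 13
i=3,k=0: 3>0, s = 13+3 = 16
i=3,k=1: 3>1, s = 16+2 = 18
i=3,k=2: 3>2, s = 18+1 = 19
i=3,k=3: not 3>3, s = 19+3 = 22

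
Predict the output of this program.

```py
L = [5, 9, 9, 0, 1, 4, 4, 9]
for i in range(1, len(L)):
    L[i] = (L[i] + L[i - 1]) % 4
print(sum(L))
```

i=1: L[1] = (9+5)%4 = 2 → [5, 2, 9, 0, 1, 4, 4, 9]
i=2: L[2] = (9+2)%4 = 3 → [5, 2, 3, 0, 1, 4, 4, 9]
i=3: L[3] = (0+3)%4 = 3 → [5, 2, 3, 3, 1, 4, 4, 9]
i=4: L[4] = (1+3)%4 = 0 → [5, 2, 3, 3, 0, 4, 4, 9]
i=5: L[5] = (4+0)%4 = 0 → [5, 2, 3, 3, 0, 0, 4, 9]
i=6: L[6] = (4+0)%4 = 0 → [5, 2, 3, 3, 0, 0, 0, 9]
i=7: L[7] = (9+0)%4 = 1 → [5, 2, 3, 3, 0, 0, 0, 1]
sum = 14

14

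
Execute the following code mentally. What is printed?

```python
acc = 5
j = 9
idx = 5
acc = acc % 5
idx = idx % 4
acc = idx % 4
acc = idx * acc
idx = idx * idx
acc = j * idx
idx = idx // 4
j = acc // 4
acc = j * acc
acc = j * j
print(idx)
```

0

acc = 5%5 = 0
idx = 5%4 = 1
acc = 1%4 = 1
acc = 1*1 = 1
idx = 1*1 = 1
acc = 9*1 = 9
idx = 1//4 = 0
j = 9//4 = 2
acc = 2*9 = 18
acc = 2*2 = 4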